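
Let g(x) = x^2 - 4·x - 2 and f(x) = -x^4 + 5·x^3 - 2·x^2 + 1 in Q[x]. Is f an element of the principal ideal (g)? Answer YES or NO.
In Q[x] the ideal (g) consists of all multiples of g, so f ∈ (g) iff g | f, i.e. iff the remainder of f on division by g is 0. Divide f by g (g is monic, so eliminate the leading term of the running remainder at each step):
  leading term -x^4: subtract (-x^2)·g(x) = -x^4 + 4·x^3 + 2·x^2, leaving x^3 - 4·x^2 + 1
  leading term x^3: subtract (x)·g(x) = x^3 - 4·x^2 - 2·x, leaving 2·x + 1
The remainder r(x) = 2·x + 1 ≠ 0 (and deg r < deg g), so g ∤ f, i.e. f ∉ (g).

Final answer: NO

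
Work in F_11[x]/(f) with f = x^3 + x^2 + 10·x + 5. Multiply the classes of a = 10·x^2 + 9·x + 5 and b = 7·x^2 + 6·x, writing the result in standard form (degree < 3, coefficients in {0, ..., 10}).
Multiply as integer polynomials: a · b = 70·x^4 + 123·x^3 + 89·x^2 + 30·x. Reducing coefficients mod 11: a · b ≡ 4·x^4 + 2·x^3 + x^2 + 8·x. Now divide by f(x) = x^3 + x^2 + 10·x + 5 in F_11[x], eliminating the leading term at each step:
  leading term 4·x^4: subtract (4·x)·f(x) = 4·x^4 + 4·x^3 + 7·x^2 + 9·x, leaving 9·x^3 + 5·x^2 + 10·x (coefficients mod 11)
  leading term 9·x^3: subtract (9)·f(x) = 9·x^3 + 9·x^2 + 2·x + 1, leaving 7·x^2 + 8·x + 10 (coefficients mod 11)
The degree is now < 3, so this is the remainder. Hence a · b ≡ 7·x^2 + 8·x + 10 in F_11[x]/(f).

Final answer: a · b ≡ 7·x^2 + 8·x + 10 (mod f(x))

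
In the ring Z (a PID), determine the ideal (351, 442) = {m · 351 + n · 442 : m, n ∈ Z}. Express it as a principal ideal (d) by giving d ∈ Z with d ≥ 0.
In the PID Z, (a, b) is generated by gcd(a, b). Compute gcd(442, 351) with the extended Euclidean algorithm, tracking rows (r, s, t) with s·442 + t·351 = r:
  row A: (442, 1, 0)   [1·442 + 0·351 = 442]
  row B: (351, 0, 1)   [0·442 + 1·351 = 351]
  442 = 1·351 + 91   → row C = row A − 1·row B = (91, 1, −1)   [check: 1·442 − 1·351 = 91]
  351 = 3·91 + 78   → row D = row B − 3·row C = (78, −3, 4)   [check: −3·442 + 4·351 = 78]
  91 = 1·78 + 13   → row E = row C − 1·row D = (13, 4, −5)   [check: 4·442 − 5·351 = 13]
  78 = 6·13 + 0   → remainder 0, stop. gcd = 13 (last nonzero row E).
So gcd(351, 442) = 13, with Bézout identity 4·442 − 5·351 = 13. Containment (⊇): the Bézout identity exhibits 13 as an element of (351, 442), giving (13) ⊆ (351, 442). Containment (⊆): since 13 | 351 and 13 | 442 (351 = 13·27, 442 = 13·34), every Z-linear combination of 351 and 442 is divisible by 13, so (351, 442) ⊆ (13). Therefore (351, 442) = (13), d = 13.

Final answer: (351, 442) = (13); d = 13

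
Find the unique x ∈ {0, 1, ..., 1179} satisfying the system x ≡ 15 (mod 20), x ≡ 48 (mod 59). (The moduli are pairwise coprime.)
x ≡ 815 (mod 1180); the representative in [0, 1180) is 815

The moduli 20, 59 are pairwise coprime, so by the CRT there is a unique solution mod 20·59 = 1180.
Solve by successive substitution. Start with x ≡ 15 (mod 20).
  Combine with x ≡ 48 (mod 59): write x = 15 + 20·t and require 15 + 20·t ≡ 48 (mod 59), i.e. 20·t ≡ 48 − 15 ≡ 33 (mod 59). Since 20^(−1) ≡ 3 (mod 59), t ≡ 3·33 ≡ 40 (mod 59). So x ≡ 15 + 20·40 = 815 (mod 1180).
Unique solution in [0, 1180): x = 815.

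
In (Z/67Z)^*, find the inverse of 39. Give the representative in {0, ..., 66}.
Apply the extended Euclidean algorithm to (67, 39), tracking rows (r, s, t) with s·67 + t·39 = r. Each division r_prev = q·r_cur + r_new produces the new row as (previous row) − q·(current row):
  row A: (67, 1, 0)   [1·67 + 0·39 = 67]
  row B: (39, 0, 1)   [0·67 + 1·39 = 39]
  67 = 1·39 + 28   → row C = row A − 1·row B = (28, 1, −1)   [check: 1·67 − 1·39 = 28]
  39 = 1·28 + 11   → row D = row B − 1·row C = (11, −1, 2)   [check: −1·67 + 2·39 = 11]
  28 = 2·11 + 6   → row E = row C − 2·row D = (6, 3, −5)   [check: 3·67 − 5·39 = 6]
  11 = 1·6 + 5   → row F = row D − 1·row E = (5, −4, 7)   [check: −4·67 + 7·39 = 5]
  6 = 1·5 + 1   → row G = row E − 1·row F = (1, 7, −12)   [check: 7·67 − 12·39 = 1]
  5 = 5·1 + 0   → remainder 0, stop. gcd = 1 (last nonzero row G).
The gcd is 1, so 39 is invertible mod 67. The last nonzero row gives 7·67 − 12·39 = 1, so t = −12. So 39^(−1) ≡ −12 ≡ 55 (mod 67). Verify: 39 · 55 = 2145 ≡ 1 (mod 67). ✓

Final answer: 39^(−1) ≡ 55 (mod 67)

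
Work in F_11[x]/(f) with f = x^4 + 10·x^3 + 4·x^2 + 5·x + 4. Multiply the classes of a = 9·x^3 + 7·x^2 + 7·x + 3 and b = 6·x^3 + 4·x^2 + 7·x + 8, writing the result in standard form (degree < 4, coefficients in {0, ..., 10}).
Multiply as integer polynomials: a · b = 54·x^6 + 78·x^5 + 133·x^4 + 167·x^3 + 117·x^2 + 77·x + 24. Reducing coefficients mod 11: a · b ≡ 10·x^6 + x^5 + x^4 + 2·x^3 + 7·x^2 + 2. Now divide by f(x) = x^4 + 10·x^3 + 4·x^2 + 5·x + 4 in F_11[x], eliminating the leading term at each step:
  leading term 10·x^6: subtract (10·x^2)·f(x) = 10·x^6 + x^5 + 7·x^4 + 6·x^3 + 7·x^2, leaving 5·x^4 + 7·x^3 + 2 (coefficients mod 11)
  leading term 5·x^4: subtract (5)·f(x) = 5·x^4 + 6·x^3 + 9·x^2 + 3·x + 9, leaving x^3 + 2·x^2 + 8·x + 4 (coefficients mod 11)
The degree is now < 4, so this is the remainder. Hence a · b ≡ x^3 + 2·x^2 + 8·x + 4 in F_11[x]/(f).

Final answer: a · b ≡ x^3 + 2·x^2 + 8·x + 4 (mod f(x))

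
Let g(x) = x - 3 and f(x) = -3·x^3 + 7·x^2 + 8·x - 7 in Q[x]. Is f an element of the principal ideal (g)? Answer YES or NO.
In Q[x] the ideal (g) consists of all multiples of g, so f ∈ (g) iff g | f, i.e. iff the remainder of f on division by g is 0. Divide f by g (g is monic, so eliminate the leading term of the running remainder at each step):
  leading term -3·x^3: subtract (-3·x^2)·g(x) = -3·x^3 + 9·x^2, leaving -2·x^2 + 8·x - 7
  leading term -2·x^2: subtract (-2·x)·g(x) = -2·x^2 + 6·x, leaving 2·x - 7
  leading term 2·x: subtract (2)·g(x) = 2·x - 6, leaving -1
The remainder r(x) = -1 ≠ 0 (and deg r < deg g), so g ∤ f, i.e. f ∉ (g).

Final answer: NO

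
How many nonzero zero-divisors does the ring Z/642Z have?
In Z/642Z each nonzero element is either a unit (gcd with 642 is 1) or a zero-divisor (gcd > 1). The number of units is φ(642): factorise 642 = 2 · 3 · 107, so φ(642) = (2 − 1) · (3 − 1) · (107 − 1) = 1 · 2 · 106 = 212. The nonzero elements number 642 − 1 = 641. Hence the nonzero zero-divisors number 641 − 212 = 429.

Final answer: Z/642Z has 429 nonzero zero-divisors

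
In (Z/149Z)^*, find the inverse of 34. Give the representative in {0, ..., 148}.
34^(−1) ≡ 57 (mod 149)

Apply the extended Euclidean algorithm to (149, 34), tracking rows (r, s, t) with s·149 + t·34 = r. Each division r_prev = q·r_cur + r_new produces the new row as (previous row) − q·(current row):
  row A: (149, 1, 0)   [1·149 + 0·34 = 149]
  row B: (34, 0, 1)   [0·149 + 1·34 = 34]
  149 = 4·34 + 13   → row C = row A − 4·row B = (13, 1, −4)   [check: 1·149 − 4·34 = 13]
  34 = 2·13 + 8   → row D = row B − 2·row C = (8, −2, 9)   [check: −2·149 + 9·34 = 8]
  13 = 1·8 + 5   → row E = row C − 1·row D = (5, 3, −13)   [check: 3·149 − 13·34 = 5]
  8 = 1·5 + 3   → row F = row D − 1·row E = (3, −5, 22)   [check: −5·149 + 22·34 = 3]
  5 = 1·3 + 2   → row G = row E − 1·row F = (2, 8, −35)   [check: 8·149 − 35·34 = 2]
  3 = 1·2 + 1   → row H = row F − 1·row G = (1, −13, 57)   [check: −13·149 + 57·34 = 1]
  2 = 2·1 + 0   → remainder 0, stop. gcd = 1 (last nonzero row H).
The gcd is 1, so 34 is invertible mod 149. The last nonzero row gives −13·149 + 57·34 = 1, so t = 57. So 34^(−1) ≡ 57 (mod 149). Verify: 34 · 57 = 1938 ≡ 1 (mod 149). ✓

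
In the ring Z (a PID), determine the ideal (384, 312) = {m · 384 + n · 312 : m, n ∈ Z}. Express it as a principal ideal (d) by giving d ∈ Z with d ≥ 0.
In the PID Z, (a, b) is generated by gcd(a, b). Compute gcd(384, 312) with the extended Euclidean algorithm, tracking rows (r, s, t) with s·384 + t·312 = r:
  row A: (384, 1, 0)   [1·384 + 0·312 = 384]
  row B: (312, 0, 1)   [0·384 + 1·312 = 312]
  384 = 1·312 + 72   → row C = row A − 1·row B = (72, 1, −1)   [check: 1·384 − 1·312 = 72]
  312 = 4·72 + 24   → row D = row B − 4·row C = (24, −4, 5)   [check: −4·384 + 5·312 = 24]
  72 = 3·24 + 0   → remainder 0, stop. gcd = 24 (last nonzero row D).
So gcd(384, 312) = 24, with Bézout identity −4·384 + 5·312 = 24. Containment (⊇): the Bézout identity exhibits 24 as an element of (384, 312), giving (24) ⊆ (384, 312). Containment (⊆): since 24 | 384 and 24 | 312 (384 = 24·16, 312 = 24·13), every Z-linear combination of 384 and 312 is divisible by 24, so (384, 312) ⊆ (24). Therefore (384, 312) = (24), d = 24.

Final answer: (384, 312) = (24); d = 24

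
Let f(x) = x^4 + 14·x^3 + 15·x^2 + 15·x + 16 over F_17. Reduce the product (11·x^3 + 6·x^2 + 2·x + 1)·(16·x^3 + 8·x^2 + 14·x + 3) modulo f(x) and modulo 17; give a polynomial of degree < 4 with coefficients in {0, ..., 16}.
a · b ≡ 10·x^3 + 9·x^2 + 5·x + 5 (mod f(x))

Multiply as integer polynomials: a · b = 176·x^6 + 184·x^5 + 234·x^4 + 149·x^3 + 54·x^2 + 20·x + 3. Reducing coefficients mod 17: a · b ≡ 6·x^6 + 14·x^5 + 13·x^4 + 13·x^3 + 3·x^2 + 3·x + 3. Now divide by f(x) = x^4 + 14·x^3 + 15·x^2 + 15·x + 16 in F_17[x], eliminating the leading term at each step:
  leading term 6·x^6: subtract (6·x^2)·f(x) = 6·x^6 + 16·x^5 + 5·x^4 + 5·x^3 + 11·x^2, leaving 15·x^5 + 8·x^4 + 8·x^3 + 9·x^2 + 3·x + 3 (coefficients mod 17)
  leading term 15·x^5: subtract (15·x)·f(x) = 15·x^5 + 6·x^4 + 4·x^3 + 4·x^2 + 2·x, leaving 2·x^4 + 4·x^3 + 5·x^2 + x + 3 (coefficients mod 17)
  leading term 2·x^4: subtract (2)·f(x) = 2·x^4 + 11·x^3 + 13·x^2 + 13·x + 15, leaving 10·x^3 + 9·x^2 + 5·x + 5 (coefficients mod 17)
The degree is now < 4, so this is the remainder. Hence a · b ≡ 10·x^3 + 9·x^2 + 5·x + 5 in F_17[x]/(f).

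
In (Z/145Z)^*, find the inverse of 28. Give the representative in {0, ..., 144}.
Apply the extended Euclidean algorithm to (145, 28), tracking rows (r, s, t) with s·145 + t·28 = r. Each division r_prev = q·r_cur + r_new produces the new row as (previous row) − q·(current row):
  row A: (145, 1, 0)   [1·145 + 0·28 = 145]
  row B: (28, 0, 1)   [0·145 + 1·28 = 28]
  145 = 5·28 + 5   → row C = row A − 5·row B = (5, 1, −5)   [check: 1·145 − 5·28 = 5]
  28 = 5·5 + 3   → row D = row B − 5·row C = (3, −5, 26)   [check: −5·145 + 26·28 = 3]
  5 = 1·3 + 2   → row E = row C − 1·row D = (2, 6, −31)   [check: 6·145 − 31·28 = 2]
  3 = 1·2 + 1   → row F = row D − 1·row E = (1, −11, 57)   [check: −11·145 + 57·28 = 1]
  2 = 2·1 + 0   → remainder 0, stop. gcd = 1 (last nonzero row F).
The gcd is 1, so 28 is invertible mod 145. The last nonzero row gives −11·145 + 57·28 = 1, so t = 57. So 28^(−1) ≡ 57 (mod 145). Verify: 28 · 57 = 1596 ≡ 1 (mod 145). ✓

Final answer: 28^(−1) ≡ 57 (mod 145)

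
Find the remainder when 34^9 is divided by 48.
Use repeated squaring. Binary(9) = 1001. Walk through the bits of the exponent 9 left-to-right: at each bit after the leading one, square the running value, then multiply by 34 if the bit is 1 (always reducing mod 48):
  bit 1 = 1 (leading): start with 34.
  bit 2 = 0: square 34^2 = 1156 ≡ 4 (mod 48).
  bit 3 = 0: square 4^2 = 16 (mod 48).
  bit 4 = 1: square 16^2 = 256 ≡ 16; bit is 1, so multiply 16·34 = 544 ≡ 16 (mod 48).
Final value: 34^9 ≡ 16 (mod 48).

Final answer: 16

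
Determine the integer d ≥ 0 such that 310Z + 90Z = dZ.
(310, 90) = (10); d = 10

In the PID Z, (a, b) is generated by gcd(a, b). Compute gcd(310, 90) with the extended Euclidean algorithm, tracking rows (r, s, t) with s·310 + t·90 = r:
  row A: (310, 1, 0)   [1·310 + 0·90 = 310]
  row B: (90, 0, 1)   [0·310 + 1·90 = 90]
  310 = 3·90 + 40   → row C = row A − 3·row B = (40, 1, −3)   [check: 1·310 − 3·90 = 40]
  90 = 2·40 + 10   → row D = row B − 2·row C = (10, −2, 7)   [check: −2·310 + 7·90 = 10]
  40 = 4·10 + 0   → remainder 0, stop. gcd = 10 (last nonzero row D).
So gcd(310, 90) = 10, with Bézout identity −2·310 + 7·90 = 10. Containment (⊇): the Bézout identity exhibits 10 as an element of (310, 90), giving (10) ⊆ (310, 90). Containment (⊆): since 10 | 310 and 10 | 90 (310 = 10·31, 90 = 10·9), every Z-linear combination of 310 and 90 is divisible by 10, so (310, 90) ⊆ (10). Therefore (310, 90) = (10), d = 10.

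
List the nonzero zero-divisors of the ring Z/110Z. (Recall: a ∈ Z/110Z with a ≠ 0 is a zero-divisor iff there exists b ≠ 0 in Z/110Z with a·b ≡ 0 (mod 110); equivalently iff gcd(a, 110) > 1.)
An element a ∈ Z/110Z (with a ≠ 0) is a zero-divisor iff gcd(a, 110) > 1 (because a is a unit precisely when gcd(a, n) = 1, and in Z/nZ every nonzero, non-unit element is a zero-divisor). Scan a = 1, ..., 109 and keep those with gcd(a, 110) > 1:
  gcd(2, 110) = 2, gcd(4, 110) = 2, gcd(5, 110) = 5, gcd(6, 110) = 2, gcd(8, 110) = 2, gcd(10, 110) = 10, gcd(11, 110) = 11, gcd(12, 110) = 2, gcd(14, 110) = 2, gcd(15, 110) = 5, gcd(16, 110) = 2, gcd(18, 110) = 2, gcd(20, 110) = 10, gcd(22, 110) = 22, gcd(24, 110) = 2, gcd(25, 110) = 5, gcd(26, 110) = 2, gcd(28, 110) = 2, gcd(30, 110) = 10, gcd(32, 110) = 2, gcd(33, 110) = 11, gcd(34, 110) = 2, gcd(35, 110) = 5, gcd(36, 110) = 2, gcd(38, 110) = 2, gcd(40, 110) = 10, gcd(42, 110) = 2, gcd(44, 110) = 22, gcd(45, 110) = 5, gcd(46, 110) = 2, gcd(48, 110) = 2, gcd(50, 110) = 10, gcd(52, 110) = 2, gcd(54, 110) = 2, gcd(55, 110) = 55, gcd(56, 110) = 2, gcd(58, 110) = 2, gcd(60, 110) = 10, gcd(62, 110) = 2, gcd(64, 110) = 2, gcd(65, 110) = 5, gcd(66, 110) = 22, gcd(68, 110) = 2, gcd(70, 110) = 10, gcd(72, 110) = 2, gcd(74, 110) = 2, gcd(75, 110) = 5, gcd(76, 110) = 2, gcd(77, 110) = 11, gcd(78, 110) = 2, gcd(80, 110) = 10, gcd(82, 110) = 2, gcd(84, 110) = 2, gcd(85, 110) = 5, gcd(86, 110) = 2, gcd(88, 110) = 22, gcd(90, 110) = 10, gcd(92, 110) = 2, gcd(94, 110) = 2, gcd(95, 110) = 5, gcd(96, 110) = 2, gcd(98, 110) = 2, gcd(99, 110) = 11, gcd(100, 110) = 10, gcd(102, 110) = 2, gcd(104, 110) = 2, gcd(105, 110) = 5, gcd(106, 110) = 2, gcd(108, 110) = 2.
All other a ∈ {1, ..., 109} have gcd(a, 110) = 1 and are units. So the nonzero zero-divisors are exactly the 69 values of a appearing in this scan.

Final answer: nonzero zero-divisors of Z/110Z = {2, 4, 5, 6, 8, 10, 11, 12, 14, 15, 16, 18, 20, 22, 24, 25, 26, 28, 30, 32, 33, 34, 35, 36, 38, 40, 42, 44, 45, 46, 48, 50, 52, 54, 55, 56, 58, 60, 62, 64, 65, 66, 68, 70, 72, 74, 75, 76, 77, 78, 80, 82, 84, 85, 86, 88, 90, 92, 94, 95, 96, 98, 99, 100, 102, 104, 105, 106, 108}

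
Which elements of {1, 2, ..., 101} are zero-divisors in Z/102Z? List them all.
An element a ∈ Z/102Z (with a ≠ 0) is a zero-divisor iff gcd(a, 102) > 1 (because a is a unit precisely when gcd(a, n) = 1, and in Z/nZ every nonzero, non-unit element is a zero-divisor). Scan a = 1, ..., 101 and keep those with gcd(a, 102) > 1:
  gcd(2, 102) = 2, gcd(3, 102) = 3, gcd(4, 102) = 2, gcd(6, 102) = 6, gcd(8, 102) = 2, gcd(9, 102) = 3, gcd(10, 102) = 2, gcd(12, 102) = 6, gcd(14, 102) = 2, gcd(15, 102) = 3, gcd(16, 102) = 2, gcd(17, 102) = 17, gcd(18, 102) = 6, gcd(20, 102) = 2, gcd(21, 102) = 3, gcd(22, 102) = 2, gcd(24, 102) = 6, gcd(26, 102) = 2, gcd(27, 102) = 3, gcd(28, 102) = 2, gcd(30, 102) = 6, gcd(32, 102) = 2, gcd(33, 102) = 3, gcd(34, 102) = 34, gcd(36, 102) = 6, gcd(38, 102) = 2, gcd(39, 102) = 3, gcd(40, 102) = 2, gcd(42, 102) = 6, gcd(44, 102) = 2, gcd(45, 102) = 3, gcd(46, 102) = 2, gcd(48, 102) = 6, gcd(50, 102) = 2, gcd(51, 102) = 51, gcd(52, 102) = 2, gcd(54, 102) = 6, gcd(56, 102) = 2, gcd(57, 102) = 3, gcd(58, 102) = 2, gcd(60, 102) = 6, gcd(62, 102) = 2, gcd(63, 102) = 3, gcd(64, 102) = 2, gcd(66, 102) = 6, gcd(68, 102) = 34, gcd(69, 102) = 3, gcd(70, 102) = 2, gcd(72, 102) = 6, gcd(74, 102) = 2, gcd(75, 102) = 3, gcd(76, 102) = 2, gcd(78, 102) = 6, gcd(80, 102) = 2, gcd(81, 102) = 3, gcd(82, 102) = 2, gcd(84, 102) = 6, gcd(85, 102) = 17, gcd(86, 102) = 2, gcd(87, 102) = 3, gcd(88, 102) = 2, gcd(90, 102) = 6, gcd(92, 102) = 2, gcd(93, 102) = 3, gcd(94, 102) = 2, gcd(96, 102) = 6, gcd(98, 102) = 2, gcd(99, 102) = 3, gcd(100, 102) = 2.
All other a ∈ {1, ..., 101} have gcd(a, 102) = 1 and are units. So the nonzero zero-divisors are exactly the 69 values of a appearing in this scan.

Final answer: nonzero zero-divisors of Z/102Z = {2, 3, 4, 6, 8, 9, 10, 12, 14, 15, 16, 17, 18, 20, 21, 22, 24, 26, 27, 28, 30, 32, 33, 34, 36, 38, 39, 40, 42, 44, 45, 46, 48, 50, 51, 52, 54, 56, 57, 58, 60, 62, 63, 64, 66, 68, 69, 70, 72, 74, 75, 76, 78, 80, 81, 82, 84, 85, 86, 87, 88, 90, 92, 93, 94, 96, 98, 99, 100}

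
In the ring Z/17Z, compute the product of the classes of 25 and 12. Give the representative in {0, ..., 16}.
11

Reduce the factors first: 25 ≡ 8 (mod 17), so 25 · 12 ≡ 8 · 12 (mod 17). 8 · 12 = 96. Dividing by 17: 96 = 5·17 + 11. So (25 · 12) mod 17 = 11.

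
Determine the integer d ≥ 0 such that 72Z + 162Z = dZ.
In the PID Z, (a, b) is generated by gcd(a, b). Compute gcd(162, 72) with the extended Euclidean algorithm, tracking rows (r, s, t) with s·162 + t·72 = r:
  row A: (162, 1, 0)   [1·162 + 0·72 = 162]
  row B: (72, 0, 1)   [0·162 + 1·72 = 72]
  162 = 2·72 + 18   → row C = row A − 2·row B = (18, 1, −2)   [check: 1·162 − 2·72 = 18]
  72 = 4·18 + 0   → remainder 0, stop. gcd = 18 (last nonzero row C).
So gcd(72, 162) = 18, with Bézout identity 1·162 − 2·72 = 18. Containment (⊇): the Bézout identity exhibits 18 as an element of (72, 162), giving (18) ⊆ (72, 162). Containment (⊆): since 18 | 72 and 18 | 162 (72 = 18·4, 162 = 18·9), every Z-linear combination of 72 and 162 is divisible by 18, so (72, 162) ⊆ (18). Therefore (72, 162) = (18), d = 18.

Final answer: (72, 162) = (18); d = 18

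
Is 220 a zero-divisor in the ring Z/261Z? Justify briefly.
gcd(220, 261) = 1, so 220 is a unit in Z/261Z (it has a multiplicative inverse). A unit cannot be a zero-divisor: if 220·b ≡ 0 then multiplying both sides by 220^(−1) gives b ≡ 0. So 220 is not a zero-divisor.

Final answer: NO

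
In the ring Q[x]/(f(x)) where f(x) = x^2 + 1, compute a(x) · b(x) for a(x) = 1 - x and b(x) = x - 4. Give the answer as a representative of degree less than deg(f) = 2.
First multiply in Q[x] without reducing: a · b = -x^2 + 5·x - 4. Now divide by f(x) = x^2 + 1, eliminating the leading term at each step:
  leading term -x^2: subtract (-1)·f(x) = -x^2 - 1, leaving 5·x - 3
The degree is now < 2, so this is the remainder. Hence a · b ≡ 5·x - 3 in Q[x]/(f).

Final answer: a · b ≡ 5·x - 3 (mod f(x))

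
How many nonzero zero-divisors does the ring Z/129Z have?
In Z/129Z each nonzero element is either a unit (gcd with 129 is 1) or a zero-divisor (gcd > 1). The number of units is φ(129): factorise 129 = 3 · 43, so φ(129) = (3 − 1) · (43 − 1) = 2 · 42 = 84. The nonzero elements number 129 − 1 = 128. Hence the nonzero zero-divisors number 128 − 84 = 44.

Final answer: Z/129Z has 44 nonzero zero-divisors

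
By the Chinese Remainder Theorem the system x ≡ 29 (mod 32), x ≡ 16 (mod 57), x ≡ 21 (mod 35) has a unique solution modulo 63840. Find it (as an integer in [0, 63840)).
The moduli 32, 57, 35 are pairwise coprime, so by the CRT there is a unique solution mod 32·57·35 = 63840.
Solve by successive substitution. Start with x ≡ 29 (mod 32).
  Combine with x ≡ 16 (mod 57): write x = 29 + 32·t and require 29 + 32·t ≡ 16 (mod 57), i.e. 32·t ≡ 16 − 29 ≡ 44 (mod 57). Since 32^(−1) ≡ 41 (mod 57), t ≡ 41·44 ≡ 37 (mod 57). So x ≡ 29 + 32·37 = 1213 (mod 1824).
  Combine with x ≡ 21 (mod 35): write x = 1213 + 1824·t and require 1213 + 1824·t ≡ 21 (mod 35), i.e. 1824·t ≡ 21 − 1213 ≡ 33 (mod 35). Since 1824^(−1) ≡ 9 (mod 35) (1824 ≡ 4 (mod 35)), t ≡ 9·33 ≡ 17 (mod 35). So x ≡ 1213 + 1824·17 = 32221 (mod 63840).
Unique solution in [0, 63840): x = 32221.

Final answer: x ≡ 32221 (mod 63840); the representative in [0, 63840) is 32221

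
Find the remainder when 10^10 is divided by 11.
Use repeated squaring. Binary(10) = 1010. Walk through the bits of the exponent 10 left-to-right: at each bit after the leading one, square the running value, then multiply by 10 if the bit is 1 (always reducing mod 11):
  bit 1 = 1 (leading): start with 10.
  bit 2 = 0: square 10^2 = 100 ≡ 1 (mod 11).
  bit 3 = 1: square 1^2 = 1; bit is 1, so multiply 1·10 = 10 (mod 11).
  bit 4 = 0: square 10^2 = 100 ≡ 1 (mod 11).
Final value: 10^10 ≡ 1 (mod 11).

Final answer: 1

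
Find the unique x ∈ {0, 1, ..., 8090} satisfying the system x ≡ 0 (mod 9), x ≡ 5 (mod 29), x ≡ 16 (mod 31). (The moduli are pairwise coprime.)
The moduli 9, 29, 31 are pairwise coprime, so by the CRT there is a unique solution mod 9·29·31 = 8091.
Solve by successive substitution. Start with x ≡ 0 (mod 9).
  Combine with x ≡ 5 (mod 29): write x = 9·t and require 9·t ≡ 5 (mod 29). Since 9^(−1) ≡ 13 (mod 29), t ≡ 13·5 ≡ 7 (mod 29). So x ≡ 9·7 = 63 (mod 261).
  Combine with x ≡ 16 (mod 31): write x = 63 + 261·t and require 63 + 261·t ≡ 16 (mod 31), i.e. 261·t ≡ 16 − 63 ≡ 15 (mod 31). Since 261^(−1) ≡ 12 (mod 31) (261 ≡ 13 (mod 31)), t ≡ 12·15 ≡ 25 (mod 31). So x ≡ 63 + 261·25 = 6588 (mod 8091).
Unique solution in [0, 8091): x = 6588.

Final answer: x ≡ 6588 (mod 8091); the representative in [0, 8091) is 6588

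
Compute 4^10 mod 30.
16

Use repeated squaring. Binary(10) = 1010. Walk through the bits of the exponent 10 left-to-right: at each bit after the leading one, square the running value, then multiply by 4 if the bit is 1 (always reducing mod 30):
  bit 1 = 1 (leading): start with 4.
  bit 2 = 0: square 4^2 = 16 (mod 30).
  bit 3 = 1: square 16^2 = 256 ≡ 16; bit is 1, so multiply 16·4 = 64 ≡ 4 (mod 30).
  bit 4 = 0: square 4^2 = 16 (mod 30).
Final value: 4^10 ≡ 16 (mod 30).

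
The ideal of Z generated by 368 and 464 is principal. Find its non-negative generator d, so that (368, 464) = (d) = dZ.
(368, 464) = (16); d = 16

In the PID Z, (a, b) is generated by gcd(a, b). Compute gcd(464, 368) with the extended Euclidean algorithm, tracking rows (r, s, t) with s·464 + t·368 = r:
  row A: (464, 1, 0)   [1·464 + 0·368 = 464]
  row B: (368, 0, 1)   [0·464 + 1·368 = 368]
  464 = 1·368 + 96   → row C = row A − 1·row B = (96, 1, −1)   [check: 1·464 − 1·368 = 96]
  368 = 3·96 + 80   → row D = row B − 3·row C = (80, −3, 4)   [check: −3·464 + 4·368 = 80]
  96 = 1·80 + 16   → row E = row C − 1·row D = (16, 4, −5)   [check: 4·464 − 5·368 = 16]
  80 = 5·16 + 0   → remainder 0, stop. gcd = 16 (last nonzero row E).
So gcd(368, 464) = 16, with Bézout identity 4·464 − 5·368 = 16. Containment (⊇): the Bézout identity exhibits 16 as an element of (368, 464), giving (16) ⊆ (368, 464). Containment (⊆): since 16 | 368 and 16 | 464 (368 = 16·23, 464 = 16·29), every Z-linear combination of 368 and 464 is divisible by 16, so (368, 464) ⊆ (16). Therefore (368, 464) = (16), d = 16.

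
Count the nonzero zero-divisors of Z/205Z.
In Z/205Z each nonzero element is either a unit (gcd with 205 is 1) or a zero-divisor (gcd > 1). The number of units is φ(205): factorise 205 = 5 · 41, so φ(205) = (5 − 1) · (41 − 1) = 4 · 40 = 160. The nonzero elements number 205 − 1 = 204. Hence the nonzero zero-divisors number 204 − 160 = 44.

Final answer: Z/205Z has 44 nonzero zero-divisors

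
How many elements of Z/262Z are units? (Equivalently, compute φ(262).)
Z/262Z has φ(262) = 130 units

An element a ∈ Z/262Z is a unit iff gcd(a, 262) = 1, so the number of units is φ(262). φ is multiplicative, with φ(p^e) = p^e − p^(e−1). Factorise 262 = 2 · 131. Then
  φ(262) = (2 − 1) · (131 − 1) = 1 · 130 = 130.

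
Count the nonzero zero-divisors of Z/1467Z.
Z/1467Z has 494 nonzero zero-divisors

In Z/1467Z each nonzero element is either a unit (gcd with 1467 is 1) or a zero-divisor (gcd > 1). The number of units is φ(1467): factorise 1467 = 3^2 · 163, so φ(1467) = (3^2 − 3^1) · (163 − 1) = 6 · 162 = 972. The nonzero elements number 1467 − 1 = 1466. Hence the nonzero zero-divisors number 1466 − 972 = 494.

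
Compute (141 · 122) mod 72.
Reduce the factors first: 141 ≡ 69, 122 ≡ 50 (mod 72), so 141 · 122 ≡ 69 · 50 (mod 72). 69 · 50 = 3450. Dividing by 72: 3450 = 47·72 + 66. So (141 · 122) mod 72 = 66.

Final answer: 66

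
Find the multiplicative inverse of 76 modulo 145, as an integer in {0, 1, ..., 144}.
Apply the extended Euclidean algorithm to (145, 76), tracking rows (r, s, t) with s·145 + t·76 = r. Each division r_prev = q·r_cur + r_new produces the new row as (previous row) − q·(current row):
  row A: (145, 1, 0)   [1·145 + 0·76 = 145]
  row B: (76, 0, 1)   [0·145 + 1·76 = 76]
  145 = 1·76 + 69   → row C = row A − 1·row B = (69, 1, −1)   [check: 1·145 − 1·76 = 69]
  76 = 1·69 + 7   → row D = row B − 1·row C = (7, −1, 2)   [check: −1·145 + 2·76 = 7]
  69 = 9·7 + 6   → row E = row C − 9·row D = (6, 10, −19)   [check: 10·145 − 19·76 = 6]
  7 = 1·6 + 1   → row F = row D − 1·row E = (1, −11, 21)   [check: −11·145 + 21·76 = 1]
  6 = 6·1 + 0   → remainder 0, stop. gcd = 1 (last nonzero row F).
The gcd is 1, so 76 is invertible mod 145. The last nonzero row gives −11·145 + 21·76 = 1, so t = 21. So 76^(−1) ≡ 21 (mod 145). Verify: 76 · 21 = 1596 ≡ 1 (mod 145). ✓

Final answer: 76^(−1) ≡ 21 (mod 145)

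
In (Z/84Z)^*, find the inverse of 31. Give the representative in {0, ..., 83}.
Apply the extended Euclidean algorithm to (84, 31), tracking rows (r, s, t) with s·84 + t·31 = r. Each division r_prev = q·r_cur + r_new produces the new row as (previous row) − q·(current row):
  row A: (84, 1, 0)   [1·84 + 0·31 = 84]
  row B: (31, 0, 1)   [0·84 + 1·31 = 31]
  84 = 2·31 + 22   → row C = row A − 2·row B = (22, 1, −2)   [check: 1·84 − 2·31 = 22]
  31 = 1·22 + 9   → row D = row B − 1·row C = (9, −1, 3)   [check: −1·84 + 3·31 = 9]
  22 = 2·9 + 4   → row E = row C − 2·row D = (4, 3, −8)   [check: 3·84 − 8·31 = 4]
  9 = 2·4 + 1   → row F = row D − 2·row E = (1, −7, 19)   [check: −7·84 + 19·31 = 1]
  4 = 4·1 + 0   → remainder 0, stop. gcd = 1 (last nonzero row F).
The gcd is 1, so 31 is invertible mod 84. The last nonzero row gives −7·84 + 19·31 = 1, so t = 19. So 31^(−1) ≡ 19 (mod 84). Verify: 31 · 19 = 589 ≡ 1 (mod 84). ✓

Final answer: 31^(−1) ≡ 19 (mod 84)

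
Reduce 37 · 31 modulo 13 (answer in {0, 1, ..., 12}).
Reduce the factors first: 37 ≡ 11, 31 ≡ 5 (mod 13), so 37 · 31 ≡ 11 · 5 (mod 13). 11 · 5 = 55. Dividing by 13: 55 = 4·13 + 3. So (37 · 31) mod 13 = 3.

Final answer: 3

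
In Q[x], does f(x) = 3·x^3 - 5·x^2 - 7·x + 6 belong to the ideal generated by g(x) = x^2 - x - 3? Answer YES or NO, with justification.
In Q[x] the ideal (g) consists of all multiples of g, so f ∈ (g) iff g | f, i.e. iff the remainder of f on division by g is 0. Divide f by g (g is monic, so eliminate the leading term of the running remainder at each step):
  leading term 3·x^3: subtract (3·x)·g(x) = 3·x^3 - 3·x^2 - 9·x, leaving -2·x^2 + 2·x + 6
  leading term -2·x^2: subtract (-2)·g(x) = -2·x^2 + 2·x + 6, leaving 0
The remainder is 0, so f(x) = g(x) · h(x) with h(x) = 3·x - 2. Hence g | f, i.e. f ∈ (g).

Final answer: YES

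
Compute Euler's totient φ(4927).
φ(4927) = 4536

φ is multiplicative, with φ(p^e) = p^e − p^(e−1). Factorise 4927 = 13 · 379. Then
  φ(4927) = (13 − 1) · (379 − 1) = 12 · 378 = 4536.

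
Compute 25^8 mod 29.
25

Use repeated squaring. Binary(8) = 1000. Walk through the bits of the exponent 8 left-to-right: at each bit after the leading one, square the running value, then multiply by 25 if the bit is 1 (always reducing mod 29):
  bit 1 = 1 (leading): start with 25.
  bit 2 = 0: square 25^2 = 625 ≡ 16 (mod 29).
  bit 3 = 0: square 16^2 = 256 ≡ 24 (mod 29).
  bit 4 = 0: square 24^2 = 576 ≡ 25 (mod 29).
Final value: 25^8 ≡ 25 (mod 29).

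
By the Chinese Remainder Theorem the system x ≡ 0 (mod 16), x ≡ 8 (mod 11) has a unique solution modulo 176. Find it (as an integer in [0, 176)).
x ≡ 96 (mod 176); the representative in [0, 176) is 96

The moduli 16, 11 are pairwise coprime, so by the CRT there is a unique solution mod 16·11 = 176.
Solve by successive substitution. Start with x ≡ 0 (mod 16).
  Combine with x ≡ 8 (mod 11): write x = 16·t and require 16·t ≡ 8 (mod 11). Since 16^(−1) ≡ 9 (mod 11) (16 ≡ 5 (mod 11)), t ≡ 9·8 ≡ 6 (mod 11). So x ≡ 16·6 = 96 (mod 176).
Unique solution in [0, 176): x = 96.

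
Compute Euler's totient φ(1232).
φ(1232) = 480

φ is multiplicative, with φ(p^e) = p^e − p^(e−1). Factorise 1232 = 2^4 · 7 · 11. Then
  φ(1232) = (2^4 − 2^3) · (7 − 1) · (11 − 1) = 8 · 6 · 10 = 480.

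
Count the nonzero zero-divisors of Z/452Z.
In Z/452Z each nonzero element is either a unit (gcd with 452 is 1) or a zero-divisor (gcd > 1). The number of units is φ(452): factorise 452 = 2^2 · 113, so φ(452) = (2^2 − 2^1) · (113 − 1) = 2 · 112 = 224. The nonzero elements number 452 − 1 = 451. Hence the nonzero zero-divisors number 451 − 224 = 227.

Final answer: Z/452Z has 227 nonzero zero-divisors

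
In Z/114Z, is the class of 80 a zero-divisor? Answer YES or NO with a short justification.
YES

gcd(80, 114) = 2 > 1, so 80 is not a unit in Z/114Z. In Z/nZ every nonzero non-unit is a zero-divisor: explicitly, take b = 114/gcd = 57 ≠ 0 (mod 114); then 80·57 = 4560 = 40·114, i.e. 80·57 ≡ 0 (mod 114). So 80 is a zero-divisor.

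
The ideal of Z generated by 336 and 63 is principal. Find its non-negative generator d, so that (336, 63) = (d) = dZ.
(336, 63) = (21); d = 21

In the PID Z, (a, b) is generated by gcd(a, b). Compute gcd(336, 63) with the extended Euclidean algorithm, tracking rows (r, s, t) with s·336 + t·63 = r:
  row A: (336, 1, 0)   [1·336 + 0·63 = 336]
  row B: (63, 0, 1)   [0·336 + 1·63 = 63]
  336 = 5·63 + 21   → row C = row A − 5·row B = (21, 1, −5)   [check: 1·336 − 5·63 = 21]
  63 = 3·21 + 0   → remainder 0, stop. gcd = 21 (last nonzero row C).
So gcd(336, 63) = 21, with Bézout identity 1·336 − 5·63 = 21. Containment (⊇): the Bézout identity exhibits 21 as an element of (336, 63), giving (21) ⊆ (336, 63). Containment (⊆): since 21 | 336 and 21 | 63 (336 = 21·16, 63 = 21·3), every Z-linear combination of 336 and 63 is divisible by 21, so (336, 63) ⊆ (21). Therefore (336, 63) = (21), d = 21.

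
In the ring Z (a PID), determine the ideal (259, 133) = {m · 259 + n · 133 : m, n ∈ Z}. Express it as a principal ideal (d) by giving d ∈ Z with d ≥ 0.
In the PID Z, (a, b) is generated by gcd(a, b). Compute gcd(259, 133) with the extended Euclidean algorithm, tracking rows (r, s, t) with s·259 + t·133 = r:
  row A: (259, 1, 0)   [1·259 + 0·133 = 259]
  row B: (133, 0, 1)   [0·259 + 1·133 = 133]
  259 = 1·133 + 126   → row C = row A − 1·row B = (126, 1, −1)   [check: 1·259 − 1·133 = 126]
  133 = 1·126 + 7   → row D = row B − 1·row C = (7, −1, 2)   [check: −1·259 + 2·133 = 7]
  126 = 18·7 + 0   → remainder 0, stop. gcd = 7 (last nonzero row D).
So gcd(259, 133) = 7, with Bézout identity −1·259 + 2·133 = 7. Containment (⊇): the Bézout identity exhibits 7 as an element of (259, 133), giving (7) ⊆ (259, 133). Containment (⊆): since 7 | 259 and 7 | 133 (259 = 7·37, 133 = 7·19), every Z-linear combination of 259 and 133 is divisible by 7, so (259, 133) ⊆ (7). Therefore (259, 133) = (7), d = 7.

Final answer: (259, 133) = (7); d = 7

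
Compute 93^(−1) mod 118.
93^(−1) ≡ 33 (mod 118)

Apply the extended Euclidean algorithm to (118, 93), tracking rows (r, s, t) with s·118 + t·93 = r. Each division r_prev = q·r_cur + r_new produces the new row as (previous row) − q·(current row):
  row A: (118, 1, 0)   [1·118 + 0·93 = 118]
  row B: (93, 0, 1)   [0·118 + 1·93 = 93]
  118 = 1·93 + 25   → row C = row A − 1·row B = (25, 1, −1)   [check: 1·118 − 1·93 = 25]
  93 = 3·25 + 18   → row D = row B − 3·row C = (18, −3, 4)   [check: −3·118 + 4·93 = 18]
  25 = 1·18 + 7   → row E = row C − 1·row D = (7, 4, −5)   [check: 4·118 − 5·93 = 7]
  18 = 2·7 + 4   → row F = row D − 2·row E = (4, −11, 14)   [check: −11·118 + 14·93 = 4]
  7 = 1·4 + 3   → row G = row E − 1·row F = (3, 15, −19)   [check: 15·118 − 19·93 = 3]
  4 = 1·3 + 1   → row H = row F − 1·row G = (1, −26, 33)   [check: −26·118 + 33·93 = 1]
  3 = 3·1 + 0   → remainder 0, stop. gcd = 1 (last nonzero row H).
The gcd is 1, so 93 is invertible mod 118. The last nonzero row gives −26·118 + 33·93 = 1, so t = 33. So 93^(−1) ≡ 33 (mod 118). Verify: 93 · 33 = 3069 ≡ 1 (mod 118). ✓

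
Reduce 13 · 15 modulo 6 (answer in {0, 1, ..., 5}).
3

Reduce the factors first: 13 ≡ 1, 15 ≡ 3 (mod 6), so 13 · 15 ≡ 1 · 3 (mod 6). 1 · 3 = 3. Dividing by 6: 3 = 0·6 + 3. So (13 · 15) mod 6 = 3.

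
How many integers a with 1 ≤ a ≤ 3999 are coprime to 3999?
2520

The number of a ∈ {1, ..., 3999} with gcd(a, 3999) = 1 is by definition Euler's totient φ(3999). φ is multiplicative, with φ(p^e) = p^e − p^(e−1). Factorise 3999 = 3 · 31 · 43. Then
  φ(3999) = (3 − 1) · (31 − 1) · (43 − 1) = 2 · 30 · 42 = 2520.
So there are 2520 such integers.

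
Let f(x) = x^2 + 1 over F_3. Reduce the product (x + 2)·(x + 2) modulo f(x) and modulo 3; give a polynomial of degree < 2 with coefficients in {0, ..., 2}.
Multiply as integer polynomials: a · b = x^2 + 4·x + 4. Reducing coefficients mod 3: a · b ≡ x^2 + x + 1. Now divide by f(x) = x^2 + 1 in F_3[x], eliminating the leading term at each step:
  leading term x^2: subtract (1)·f(x) = x^2 + 1, leaving x (coefficients mod 3)
The degree is now < 2, so this is the remainder. Hence a · b ≡ x in F_3[x]/(f).

Final answer: a · b ≡ x (mod f(x))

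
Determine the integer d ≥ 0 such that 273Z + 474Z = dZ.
(273, 474) = (3); d = 3

In the PID Z, (a, b) is generated by gcd(a, b). Compute gcd(474, 273) with the extended Euclidean algorithm, tracking rows (r, s, t) with s·474 + t·273 = r:
  row A: (474, 1, 0)   [1·474 + 0·273 = 474]
  row B: (273, 0, 1)   [0·474 + 1·273 = 273]
  474 = 1·273 + 201   → row C = row A − 1·row B = (201, 1, −1)   [check: 1·474 − 1·273 = 201]
  273 = 1·201 + 72   → row D = row B − 1·row C = (72, −1, 2)   [check: −1·474 + 2·273 = 72]
  201 = 2·72 + 57   → row E = row C − 2·row D = (57, 3, −5)   [check: 3·474 − 5·273 = 57]
  72 = 1·57 + 15   → row F = row D − 1·row E = (15, −4, 7)   [check: −4·474 + 7·273 = 15]
  57 = 3·15 + 12   → row G = row E − 3·row F = (12, 15, −26)   [check: 15·474 − 26·273 = 12]
  15 = 1·12 + 3   → row H = row F − 1·row G = (3, −19, 33)   [check: −19·474 + 33·273 = 3]
  12 = 4·3 + 0   → remainder 0, stop. gcd = 3 (last nonzero row H).
So gcd(273, 474) = 3, with Bézout identity −19·474 + 33·273 = 3. Containment (⊇): the Bézout identity exhibits 3 as an element of (273, 474), giving (3) ⊆ (273, 474). Containment (⊆): since 3 | 273 and 3 | 474 (273 = 3·91, 474 = 3·158), every Z-linear combination of 273 and 474 is divisible by 3, so (273, 474) ⊆ (3). Therefore (273, 474) = (3), d = 3.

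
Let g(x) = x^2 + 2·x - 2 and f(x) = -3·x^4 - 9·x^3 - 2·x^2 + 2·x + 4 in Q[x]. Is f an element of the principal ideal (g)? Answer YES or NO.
In Q[x] the ideal (g) consists of all multiples of g, so f ∈ (g) iff g | f, i.e. iff the remainder of f on division by g is 0. Divide f by g (g is monic, so eliminate the leading term of the running remainder at each step):
  leading term -3·x^4: subtract (-3·x^2)·g(x) = -3·x^4 - 6·x^3 + 6·x^2, leaving -3·x^3 - 8·x^2 + 2·x + 4
  leading term -3·x^3: subtract (-3·x)·g(x) = -3·x^3 - 6·x^2 + 6·x, leaving -2·x^2 - 4·x + 4
  leading term -2·x^2: subtract (-2)·g(x) = -2·x^2 - 4·x + 4, leaving 0
The remainder is 0, so f(x) = g(x) · h(x) with h(x) = -3·x^2 - 3·x - 2. Hence g | f, i.e. f ∈ (g).

Final answer: YES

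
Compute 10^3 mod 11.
Use repeated squaring. Binary(3) = 11. Walk through the bits of the exponent 3 left-to-right: at each bit after the leading one, square the running value, then multiply by 10 if the bit is 1 (always reducing mod 11):
  bit 1 = 1 (leading): start with 10.
  bit 2 = 1: square 10^2 = 100 ≡ 1; bit is 1, so multiply 1·10 = 10 (mod 11).
Final value: 10^3 ≡ 10 (mod 11).

Final answer: 10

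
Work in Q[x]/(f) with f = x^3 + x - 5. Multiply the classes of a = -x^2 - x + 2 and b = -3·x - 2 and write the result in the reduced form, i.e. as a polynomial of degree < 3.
a · b ≡ 5·x^2 - 7·x + 11 (mod f(x))

First multiply in Q[x] without reducing: a · b = 3·x^3 + 5·x^2 - 4·x - 4. Now divide by f(x) = x^3 + x - 5, eliminating the leading term at each step:
  leading term 3·x^3: subtract (3)·f(x) = 3·x^3 + 3·x - 15, leaving 5·x^2 - 7·x + 11
The degree is now < 3, so this is the remainder. Hence a · b ≡ 5·x^2 - 7·x + 11 in Q[x]/(f).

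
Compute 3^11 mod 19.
Use repeated squaring. Binary(11) = 1011. Walk through the bits of the exponent 11 left-to-right: at each bit after the leading one, square the running value, then multiply by 3 if the bit is 1 (always reducing mod 19):
  bit 1 = 1 (leading): start with 3.
  bit 2 = 0: square 3^2 = 9 (mod 19).
  bit 3 = 1: square 9^2 = 81 ≡ 5; bit is 1, so multiply 5·3 = 15 (mod 19).
  bit 4 = 1: square 15^2 = 225 ≡ 16; bit is 1, so multiply 16·3 = 48 ≡ 10 (mod 19).
Final value: 3^11 ≡ 10 (mod 19).

Final answer: 10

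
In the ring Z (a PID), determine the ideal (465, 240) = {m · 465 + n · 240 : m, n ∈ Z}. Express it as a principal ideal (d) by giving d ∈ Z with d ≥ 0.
In the PID Z, (a, b) is generated by gcd(a, b). Compute gcd(465, 240) with the extended Euclidean algorithm, tracking rows (r, s, t) with s·465 + t·240 = r:
  row A: (465, 1, 0)   [1·465 + 0·240 = 465]
  row B: (240, 0, 1)   [0·465 + 1·240 = 240]
  465 = 1·240 + 225   → row C = row A − 1·row B = (225, 1, −1)   [check: 1·465 − 1·240 = 225]
  240 = 1·225 + 15   → row D = row B − 1·row C = (15, −1, 2)   [check: −1·465 + 2·240 = 15]
  225 = 15·15 + 0   → remainder 0, stop. gcd = 15 (last nonzero row D).
So gcd(465, 240) = 15, with Bézout identity −1·465 + 2·240 = 15. Containment (⊇): the Bézout identity exhibits 15 as an element of (465, 240), giving (15) ⊆ (465, 240). Containment (⊆): since 15 | 465 and 15 | 240 (465 = 15·31, 240 = 15·16), every Z-linear combination of 465 and 240 is divisible by 15, so (465, 240) ⊆ (15). Therefore (465, 240) = (15), d = 15.

Final answer: (465, 240) = (15); d = 15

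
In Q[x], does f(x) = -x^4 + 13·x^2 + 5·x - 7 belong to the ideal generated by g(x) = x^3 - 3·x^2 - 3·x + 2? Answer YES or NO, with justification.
In Q[x] the ideal (g) consists of all multiples of g, so f ∈ (g) iff g | f, i.e. iff the remainder of f on division by g is 0. Divide f by g (g is monic, so eliminate the leading term of the running remainder at each step):
  leading term -x^4: subtract (-x)·g(x) = -x^4 + 3·x^3 + 3·x^2 - 2·x, leaving -3·x^3 + 10·x^2 + 7·x - 7
  leading term -3·x^3: subtract (-3)·g(x) = -3·x^3 + 9·x^2 + 9·x - 6, leaving x^2 - 2·x - 1
The remainder r(x) = x^2 - 2·x - 1 ≠ 0 (and deg r < deg g), so g ∤ f, i.e. f ∉ (g).

Final answer: NO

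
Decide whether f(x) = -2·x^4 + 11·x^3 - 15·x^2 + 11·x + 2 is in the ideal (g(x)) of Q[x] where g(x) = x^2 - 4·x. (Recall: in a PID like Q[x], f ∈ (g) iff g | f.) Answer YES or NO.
NO

In Q[x] the ideal (g) consists of all multiples of g, so f ∈ (g) iff g | f, i.e. iff the remainder of f on division by g is 0. Divide f by g (g is monic, so eliminate the leading term of the running remainder at each step):
  leading term -2·x^4: subtract (-2·x^2)·g(x) = -2·x^4 + 8·x^3, leaving 3·x^3 - 15·x^2 + 11·x + 2
  leading term 3·x^3: subtract (3·x)·g(x) = 3·x^3 - 12·x^2, leaving -3·x^2 + 11·x + 2
  leading term -3·x^2: subtract (-3)·g(x) = -3·x^2 + 12·x, leaving 2 - x
The remainder r(x) = 2 - x ≠ 0 (and deg r < deg g), so g ∤ f, i.e. f ∉ (g).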